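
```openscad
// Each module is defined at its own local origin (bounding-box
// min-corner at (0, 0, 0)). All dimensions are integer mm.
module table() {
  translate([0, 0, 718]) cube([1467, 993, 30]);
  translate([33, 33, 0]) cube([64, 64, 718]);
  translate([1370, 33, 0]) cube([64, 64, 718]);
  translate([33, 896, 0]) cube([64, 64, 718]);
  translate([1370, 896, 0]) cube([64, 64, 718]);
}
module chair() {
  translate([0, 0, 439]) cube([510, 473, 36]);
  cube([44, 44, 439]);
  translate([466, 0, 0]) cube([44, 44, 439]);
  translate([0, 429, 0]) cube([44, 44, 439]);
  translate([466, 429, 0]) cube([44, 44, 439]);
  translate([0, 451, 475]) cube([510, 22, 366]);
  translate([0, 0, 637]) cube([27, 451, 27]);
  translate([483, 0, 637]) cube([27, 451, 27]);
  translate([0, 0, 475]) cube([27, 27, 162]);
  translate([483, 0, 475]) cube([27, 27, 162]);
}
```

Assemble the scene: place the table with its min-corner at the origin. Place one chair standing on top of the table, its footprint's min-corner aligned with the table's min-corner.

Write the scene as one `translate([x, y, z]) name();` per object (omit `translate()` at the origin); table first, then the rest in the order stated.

table();
translate([0, 0, 748]) chair();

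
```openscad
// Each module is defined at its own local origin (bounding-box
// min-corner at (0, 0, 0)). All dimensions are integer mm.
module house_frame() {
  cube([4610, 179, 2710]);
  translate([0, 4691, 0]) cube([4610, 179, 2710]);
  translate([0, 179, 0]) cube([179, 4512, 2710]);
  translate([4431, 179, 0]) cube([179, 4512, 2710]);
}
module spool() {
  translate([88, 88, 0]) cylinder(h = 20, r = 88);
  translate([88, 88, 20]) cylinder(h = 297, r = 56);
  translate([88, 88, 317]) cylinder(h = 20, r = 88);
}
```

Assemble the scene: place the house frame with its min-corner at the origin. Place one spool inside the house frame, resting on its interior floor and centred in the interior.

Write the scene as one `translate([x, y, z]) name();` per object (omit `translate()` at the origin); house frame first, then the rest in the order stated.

house_frame();
translate([2217, 2347, 0]) spool();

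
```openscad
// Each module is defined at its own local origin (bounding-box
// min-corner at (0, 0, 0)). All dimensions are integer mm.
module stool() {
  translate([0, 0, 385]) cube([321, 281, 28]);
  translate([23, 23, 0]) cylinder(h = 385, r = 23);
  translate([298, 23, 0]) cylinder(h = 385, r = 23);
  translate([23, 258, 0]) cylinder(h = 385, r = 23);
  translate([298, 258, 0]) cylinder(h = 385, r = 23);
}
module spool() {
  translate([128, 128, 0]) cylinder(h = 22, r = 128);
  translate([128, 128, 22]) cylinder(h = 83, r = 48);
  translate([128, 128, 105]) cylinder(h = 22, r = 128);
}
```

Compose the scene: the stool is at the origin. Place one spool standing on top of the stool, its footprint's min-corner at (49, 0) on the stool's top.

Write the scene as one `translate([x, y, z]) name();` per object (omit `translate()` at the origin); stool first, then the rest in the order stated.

stool();
translate([49, 0, 413]) spool();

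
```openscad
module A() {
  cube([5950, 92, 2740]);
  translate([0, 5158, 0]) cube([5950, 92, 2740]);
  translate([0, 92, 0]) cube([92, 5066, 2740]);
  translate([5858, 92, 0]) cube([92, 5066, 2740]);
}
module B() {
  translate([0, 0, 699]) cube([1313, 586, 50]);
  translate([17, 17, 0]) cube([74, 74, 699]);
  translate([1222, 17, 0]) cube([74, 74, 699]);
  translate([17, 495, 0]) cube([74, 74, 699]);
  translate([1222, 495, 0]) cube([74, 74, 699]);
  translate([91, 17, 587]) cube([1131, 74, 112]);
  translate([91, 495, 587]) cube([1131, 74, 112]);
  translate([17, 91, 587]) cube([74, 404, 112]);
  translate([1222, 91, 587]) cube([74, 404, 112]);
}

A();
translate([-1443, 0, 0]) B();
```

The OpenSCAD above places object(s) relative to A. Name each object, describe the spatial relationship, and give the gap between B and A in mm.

A is a house frame. B is a table. The table is on the floor beside the house frame on its −x side. The gap between the table and the house frame is 130 mm.

The table's nearest face is 130 mm from the house frame's −x face.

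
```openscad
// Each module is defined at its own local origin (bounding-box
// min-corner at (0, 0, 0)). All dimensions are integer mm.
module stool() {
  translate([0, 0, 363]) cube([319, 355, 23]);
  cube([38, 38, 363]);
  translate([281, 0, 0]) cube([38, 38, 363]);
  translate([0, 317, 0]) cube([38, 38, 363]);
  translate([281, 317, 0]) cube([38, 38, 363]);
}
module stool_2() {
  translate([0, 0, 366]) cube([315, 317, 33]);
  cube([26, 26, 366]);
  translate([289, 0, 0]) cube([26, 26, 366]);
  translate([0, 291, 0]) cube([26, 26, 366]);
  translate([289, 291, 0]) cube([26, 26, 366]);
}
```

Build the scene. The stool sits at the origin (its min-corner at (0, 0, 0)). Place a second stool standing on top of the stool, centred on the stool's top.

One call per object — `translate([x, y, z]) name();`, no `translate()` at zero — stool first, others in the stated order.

stool();
translate([2, 19, 386]) stool_2();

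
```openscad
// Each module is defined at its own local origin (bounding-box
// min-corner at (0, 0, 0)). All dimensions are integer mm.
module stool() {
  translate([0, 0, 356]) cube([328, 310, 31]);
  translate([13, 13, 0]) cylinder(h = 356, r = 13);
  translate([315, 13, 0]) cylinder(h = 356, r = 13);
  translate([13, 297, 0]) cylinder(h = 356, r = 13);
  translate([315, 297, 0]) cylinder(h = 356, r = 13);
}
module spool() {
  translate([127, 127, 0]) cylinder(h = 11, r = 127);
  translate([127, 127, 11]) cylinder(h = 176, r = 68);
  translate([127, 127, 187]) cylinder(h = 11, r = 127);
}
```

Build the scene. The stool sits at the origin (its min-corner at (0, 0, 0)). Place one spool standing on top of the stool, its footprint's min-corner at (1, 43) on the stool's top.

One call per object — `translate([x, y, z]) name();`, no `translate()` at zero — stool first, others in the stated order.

stool();
translate([1, 43, 387]) spool();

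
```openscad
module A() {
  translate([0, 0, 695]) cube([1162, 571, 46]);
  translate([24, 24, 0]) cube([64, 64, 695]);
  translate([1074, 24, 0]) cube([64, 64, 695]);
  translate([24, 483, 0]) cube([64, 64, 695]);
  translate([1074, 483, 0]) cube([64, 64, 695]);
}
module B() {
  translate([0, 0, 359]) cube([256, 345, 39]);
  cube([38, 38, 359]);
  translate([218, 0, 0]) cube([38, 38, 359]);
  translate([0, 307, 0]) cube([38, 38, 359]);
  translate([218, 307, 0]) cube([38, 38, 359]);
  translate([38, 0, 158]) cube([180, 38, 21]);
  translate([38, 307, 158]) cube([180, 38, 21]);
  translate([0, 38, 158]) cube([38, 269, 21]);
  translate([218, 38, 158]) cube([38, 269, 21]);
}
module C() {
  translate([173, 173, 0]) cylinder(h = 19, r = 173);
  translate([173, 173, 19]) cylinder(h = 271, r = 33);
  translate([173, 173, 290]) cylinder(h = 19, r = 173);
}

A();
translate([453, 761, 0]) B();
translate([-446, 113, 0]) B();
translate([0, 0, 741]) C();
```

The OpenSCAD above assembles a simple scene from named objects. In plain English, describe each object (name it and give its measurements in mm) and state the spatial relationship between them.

A is a table with a 1162×571 mm rectangular top, 46 mm thick, top surface at z = 741 mm, supported by four 64×64 mm square legs, each inset 24 mm from the nearest pair of top edges, running from the floor.

B is a four-legged stool. The seat is 256×345 mm, 39 mm thick, top at z = 398 mm. It stands on four square legs, each 38×38 mm in cross-section, from z = 0 to the seat underside, each flush with a corner of the seat. Four stretchers, 38 mm wide and 21 mm tall, connect adjacent legs with their undersides at z = 158 mm, each running between the inner faces of the legs it joins and aligned with the legs' outer faces on the other axis.

C is a spool: two coaxial disc flanges of radius 173 mm and thickness 19 mm, joined by a core cylinder of radius 33 mm and height 271 mm. The lower flange rests on z = 0 and the three cylinders share a vertical axis.

Two stools sit around the table at the +y, −x sides. The spool is on top of the table.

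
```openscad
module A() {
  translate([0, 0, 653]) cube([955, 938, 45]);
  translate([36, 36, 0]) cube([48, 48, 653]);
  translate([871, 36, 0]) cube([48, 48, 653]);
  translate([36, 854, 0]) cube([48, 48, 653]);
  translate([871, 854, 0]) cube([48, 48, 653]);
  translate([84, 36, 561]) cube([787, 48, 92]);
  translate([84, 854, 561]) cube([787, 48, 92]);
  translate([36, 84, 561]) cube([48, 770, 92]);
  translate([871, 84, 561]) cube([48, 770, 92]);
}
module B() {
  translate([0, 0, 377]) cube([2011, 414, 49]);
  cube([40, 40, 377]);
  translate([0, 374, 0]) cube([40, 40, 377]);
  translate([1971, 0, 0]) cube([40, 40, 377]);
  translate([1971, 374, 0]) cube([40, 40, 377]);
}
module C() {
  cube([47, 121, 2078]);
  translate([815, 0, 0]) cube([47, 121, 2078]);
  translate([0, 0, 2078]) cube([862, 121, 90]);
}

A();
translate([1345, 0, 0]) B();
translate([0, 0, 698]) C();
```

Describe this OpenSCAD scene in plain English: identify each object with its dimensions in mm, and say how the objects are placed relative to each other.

A is a rectangular dining table. The top is 955×938×45 mm with its upper surface at z = 698 mm. It stands on four 48×48 mm square legs, each inset 36 mm from the nearest pair of top edges, running from the floor to the underside of the top. Four apron rails, 48 mm thick and 92 mm tall, run between adjacent legs with their top edges flush with the underside of the top and their outer faces flush with the legs' outer faces.

B is a long wooden bench with a 2011 mm (x) × 414 mm (y) seat, 49 mm thick, its top surface 426 mm above the floor. Four 40 mm square legs at the seat corners, flush with the edges, run from z = 0 to the seat underside.

C is a door frame. The clear opening is 768 mm wide and 2078 mm high. Two 47 mm wide jambs, 121 mm deep, stand either side of the opening from the floor to the top of the opening. A 90 mm thick head sits across the top of both jambs, spanning the full outside width of the frame.

The bench is on the floor beside the table on its +x side. The door frame is on top of the table.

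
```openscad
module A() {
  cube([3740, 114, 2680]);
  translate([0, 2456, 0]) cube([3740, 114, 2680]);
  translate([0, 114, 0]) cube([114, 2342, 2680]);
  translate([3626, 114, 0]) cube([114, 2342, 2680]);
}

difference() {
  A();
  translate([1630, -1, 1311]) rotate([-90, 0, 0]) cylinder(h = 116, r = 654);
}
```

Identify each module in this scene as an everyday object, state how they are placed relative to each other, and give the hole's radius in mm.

The subtracted cylinder has r = 654 mm.

A is a house frame. The house frame has a circular hole through its front wall. The hole's radius is 654 mm.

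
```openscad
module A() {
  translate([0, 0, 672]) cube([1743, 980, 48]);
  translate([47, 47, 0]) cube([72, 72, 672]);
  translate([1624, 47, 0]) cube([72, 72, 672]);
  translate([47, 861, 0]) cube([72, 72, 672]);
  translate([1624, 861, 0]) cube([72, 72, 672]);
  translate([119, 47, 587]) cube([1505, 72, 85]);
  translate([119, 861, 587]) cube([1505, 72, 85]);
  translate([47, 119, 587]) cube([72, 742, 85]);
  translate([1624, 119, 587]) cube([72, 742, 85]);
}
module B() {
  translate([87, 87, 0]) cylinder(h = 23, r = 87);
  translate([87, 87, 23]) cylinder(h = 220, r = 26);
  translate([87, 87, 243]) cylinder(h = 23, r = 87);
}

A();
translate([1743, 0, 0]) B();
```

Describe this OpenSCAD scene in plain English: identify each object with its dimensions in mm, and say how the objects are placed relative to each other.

A is a table: top 1743 mm (x) × 980 mm (y), 48 mm thick, upper face at z = 720 mm, on four 72×72 mm square legs, each inset 47 mm from the nearest pair of top edges, running from z = 0 to the bottom of the top. Four apron rails, 72 mm thick and 85 mm tall, run between adjacent legs with their top edges flush with the underside of the top and their outer faces flush with the legs' outer faces.

B is a spool: two coaxial disc flanges of radius 87 mm and thickness 23 mm, joined by a core cylinder of radius 26 mm and height 220 mm. The lower flange rests on z = 0 and the three cylinders share a vertical axis.

The spool is against the table's +x side, with their −y faces flush.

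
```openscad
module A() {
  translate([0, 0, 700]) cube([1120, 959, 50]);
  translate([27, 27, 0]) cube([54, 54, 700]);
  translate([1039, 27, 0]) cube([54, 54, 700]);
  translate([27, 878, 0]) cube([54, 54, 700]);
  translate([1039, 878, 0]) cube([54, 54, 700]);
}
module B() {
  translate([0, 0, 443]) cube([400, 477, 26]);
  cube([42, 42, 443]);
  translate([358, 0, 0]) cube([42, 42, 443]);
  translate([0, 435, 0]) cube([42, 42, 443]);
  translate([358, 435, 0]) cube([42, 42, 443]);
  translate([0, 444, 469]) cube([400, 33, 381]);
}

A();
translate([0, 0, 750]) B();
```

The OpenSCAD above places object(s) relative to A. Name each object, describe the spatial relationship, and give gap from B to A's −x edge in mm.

A is a table. B is a chair. The chair is on top of the table. The gap from the chair to the table's −x edge is 0 mm.

The chair's min-x is at 0; the table's min-x is 0; gap = 0 mm.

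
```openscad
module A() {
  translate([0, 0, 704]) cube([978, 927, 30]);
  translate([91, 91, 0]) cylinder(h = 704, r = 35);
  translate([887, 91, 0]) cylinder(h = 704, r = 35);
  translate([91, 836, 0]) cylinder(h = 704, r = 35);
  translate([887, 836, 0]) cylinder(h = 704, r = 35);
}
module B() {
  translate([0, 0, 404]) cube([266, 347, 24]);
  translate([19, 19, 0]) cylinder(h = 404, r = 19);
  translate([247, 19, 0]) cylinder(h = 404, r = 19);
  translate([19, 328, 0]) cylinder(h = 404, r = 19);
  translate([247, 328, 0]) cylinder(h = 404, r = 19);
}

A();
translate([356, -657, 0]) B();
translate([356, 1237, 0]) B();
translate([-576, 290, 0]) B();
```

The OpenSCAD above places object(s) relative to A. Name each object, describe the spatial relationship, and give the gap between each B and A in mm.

A is a table. B is a stool. Three stools sit around the table at the −y, +y, −x sides. The gap between each stool and the table is 310 mm.

Each stool's nearest face is 310 mm from the table's bounding box.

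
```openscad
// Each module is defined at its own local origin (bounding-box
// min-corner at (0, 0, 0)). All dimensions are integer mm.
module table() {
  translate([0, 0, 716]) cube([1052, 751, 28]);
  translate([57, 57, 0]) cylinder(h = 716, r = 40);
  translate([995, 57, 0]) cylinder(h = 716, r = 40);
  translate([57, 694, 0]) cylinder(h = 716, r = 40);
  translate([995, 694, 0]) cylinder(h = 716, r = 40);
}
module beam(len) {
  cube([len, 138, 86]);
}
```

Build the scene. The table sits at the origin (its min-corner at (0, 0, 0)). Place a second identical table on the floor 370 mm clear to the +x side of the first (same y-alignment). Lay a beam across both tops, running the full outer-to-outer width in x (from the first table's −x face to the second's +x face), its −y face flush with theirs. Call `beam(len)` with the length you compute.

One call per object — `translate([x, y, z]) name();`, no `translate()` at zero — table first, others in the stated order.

table();
translate([1422, 0, 0]) table();
translate([0, 0, 744]) beam(2474);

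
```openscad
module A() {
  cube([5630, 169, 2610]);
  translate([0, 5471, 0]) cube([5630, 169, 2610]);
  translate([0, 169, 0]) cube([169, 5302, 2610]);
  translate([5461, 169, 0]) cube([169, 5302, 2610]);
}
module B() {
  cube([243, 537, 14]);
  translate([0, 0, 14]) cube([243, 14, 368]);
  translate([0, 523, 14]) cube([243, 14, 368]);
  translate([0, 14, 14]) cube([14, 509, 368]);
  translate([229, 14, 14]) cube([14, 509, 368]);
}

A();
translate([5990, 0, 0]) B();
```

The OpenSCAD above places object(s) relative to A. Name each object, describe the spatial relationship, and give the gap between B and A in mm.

A is a house frame. B is an open box. The open box is on the floor beside the house frame on its +x side. The gap between the open box and the house frame is 360 mm.

The open box's nearest face is 360 mm from the house frame's +x face.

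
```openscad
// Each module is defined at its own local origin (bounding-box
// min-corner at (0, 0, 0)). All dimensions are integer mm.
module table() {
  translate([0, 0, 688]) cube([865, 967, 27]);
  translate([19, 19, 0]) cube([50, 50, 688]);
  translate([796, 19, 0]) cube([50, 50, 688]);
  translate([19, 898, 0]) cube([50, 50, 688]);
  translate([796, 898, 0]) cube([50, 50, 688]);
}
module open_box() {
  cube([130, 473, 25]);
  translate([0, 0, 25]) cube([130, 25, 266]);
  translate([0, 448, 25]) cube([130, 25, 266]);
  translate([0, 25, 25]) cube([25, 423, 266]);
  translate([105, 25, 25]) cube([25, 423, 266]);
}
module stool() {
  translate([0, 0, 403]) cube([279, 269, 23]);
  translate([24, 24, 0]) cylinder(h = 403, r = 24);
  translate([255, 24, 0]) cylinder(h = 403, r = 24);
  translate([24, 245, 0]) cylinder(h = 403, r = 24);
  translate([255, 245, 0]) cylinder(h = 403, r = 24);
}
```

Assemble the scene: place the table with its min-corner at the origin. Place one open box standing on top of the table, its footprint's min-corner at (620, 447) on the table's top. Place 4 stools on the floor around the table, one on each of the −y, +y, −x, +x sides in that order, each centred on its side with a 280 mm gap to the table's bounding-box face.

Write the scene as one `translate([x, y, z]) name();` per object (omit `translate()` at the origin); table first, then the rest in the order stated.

table();
translate([620, 447, 715]) open_box();
translate([293, -549, 0]) stool();
translate([293, 1247, 0]) stool();
translate([-559, 349, 0]) stool();
translate([1145, 349, 0]) stool();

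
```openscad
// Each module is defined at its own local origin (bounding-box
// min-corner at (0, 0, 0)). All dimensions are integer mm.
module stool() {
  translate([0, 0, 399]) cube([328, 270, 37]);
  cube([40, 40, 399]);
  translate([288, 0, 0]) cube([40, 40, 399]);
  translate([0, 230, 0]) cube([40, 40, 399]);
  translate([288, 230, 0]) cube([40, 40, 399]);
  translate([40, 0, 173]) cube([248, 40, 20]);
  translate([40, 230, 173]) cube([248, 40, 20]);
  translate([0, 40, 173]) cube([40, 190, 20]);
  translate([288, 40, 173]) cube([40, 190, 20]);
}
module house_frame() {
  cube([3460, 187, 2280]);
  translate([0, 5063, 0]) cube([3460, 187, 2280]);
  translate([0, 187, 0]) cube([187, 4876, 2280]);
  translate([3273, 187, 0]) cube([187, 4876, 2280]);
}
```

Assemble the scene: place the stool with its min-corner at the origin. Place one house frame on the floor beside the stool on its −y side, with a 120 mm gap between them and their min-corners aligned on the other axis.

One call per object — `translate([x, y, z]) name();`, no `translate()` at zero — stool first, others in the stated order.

stool();
translate([0, -5370, 0]) house_frame();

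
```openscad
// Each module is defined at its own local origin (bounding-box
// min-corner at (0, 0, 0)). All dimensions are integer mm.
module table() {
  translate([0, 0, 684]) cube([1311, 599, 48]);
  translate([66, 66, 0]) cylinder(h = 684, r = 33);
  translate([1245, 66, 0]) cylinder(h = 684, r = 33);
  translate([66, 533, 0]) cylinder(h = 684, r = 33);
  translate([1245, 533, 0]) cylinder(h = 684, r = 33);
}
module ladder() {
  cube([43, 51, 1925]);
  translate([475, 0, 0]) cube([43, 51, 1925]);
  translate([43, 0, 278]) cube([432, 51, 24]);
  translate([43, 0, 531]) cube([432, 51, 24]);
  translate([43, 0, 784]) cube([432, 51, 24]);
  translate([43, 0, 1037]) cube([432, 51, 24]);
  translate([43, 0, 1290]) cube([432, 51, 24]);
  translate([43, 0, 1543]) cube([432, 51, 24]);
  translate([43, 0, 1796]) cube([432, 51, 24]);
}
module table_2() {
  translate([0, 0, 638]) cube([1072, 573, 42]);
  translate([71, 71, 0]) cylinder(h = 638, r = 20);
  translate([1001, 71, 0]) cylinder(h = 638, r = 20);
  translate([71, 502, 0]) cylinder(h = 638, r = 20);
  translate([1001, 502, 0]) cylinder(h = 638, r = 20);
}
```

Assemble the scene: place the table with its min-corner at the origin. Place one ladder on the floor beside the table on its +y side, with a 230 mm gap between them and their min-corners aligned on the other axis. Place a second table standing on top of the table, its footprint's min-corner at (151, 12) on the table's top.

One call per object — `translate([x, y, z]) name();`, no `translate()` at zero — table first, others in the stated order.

table();
translate([0, 829, 0]) ladder();
translate([151, 12, 732]) table_2();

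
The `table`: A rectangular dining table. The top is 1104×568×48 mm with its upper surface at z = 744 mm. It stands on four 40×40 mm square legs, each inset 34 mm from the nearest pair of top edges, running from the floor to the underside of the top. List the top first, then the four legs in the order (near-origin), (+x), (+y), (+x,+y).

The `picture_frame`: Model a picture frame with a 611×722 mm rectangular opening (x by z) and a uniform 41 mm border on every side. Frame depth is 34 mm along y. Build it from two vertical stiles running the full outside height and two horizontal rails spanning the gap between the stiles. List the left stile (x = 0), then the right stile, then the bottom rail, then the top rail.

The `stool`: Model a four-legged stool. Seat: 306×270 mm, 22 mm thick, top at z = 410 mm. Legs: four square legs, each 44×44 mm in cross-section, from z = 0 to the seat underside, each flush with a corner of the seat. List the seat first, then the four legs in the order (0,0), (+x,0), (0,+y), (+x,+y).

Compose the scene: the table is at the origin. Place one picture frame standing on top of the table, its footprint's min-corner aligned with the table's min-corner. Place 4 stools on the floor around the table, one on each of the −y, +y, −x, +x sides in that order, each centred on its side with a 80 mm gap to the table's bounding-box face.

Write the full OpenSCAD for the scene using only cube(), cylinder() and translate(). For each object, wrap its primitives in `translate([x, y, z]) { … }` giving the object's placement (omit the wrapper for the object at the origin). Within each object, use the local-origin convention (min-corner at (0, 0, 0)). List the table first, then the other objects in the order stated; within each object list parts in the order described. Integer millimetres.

translate([0, 0, 696]) cube([1104, 568, 48]);
translate([34, 34, 0]) cube([40, 40, 696]);
translate([1030, 34, 0]) cube([40, 40, 696]);
translate([34, 494, 0]) cube([40, 40, 696]);
translate([1030, 494, 0]) cube([40, 40, 696]);
translate([0, 0, 744]) {
  cube([41, 34, 804]);
  translate([652, 0, 0]) cube([41, 34, 804]);
  translate([41, 0, 0]) cube([611, 34, 41]);
  translate([41, 0, 763]) cube([611, 34, 41]);
}
translate([399, -350, 0]) {
  translate([0, 0, 388]) cube([306, 270, 22]);
  cube([44, 44, 388]);
  translate([262, 0, 0]) cube([44, 44, 388]);
  translate([0, 226, 0]) cube([44, 44, 388]);
  translate([262, 226, 0]) cube([44, 44, 388]);
}
translate([399, 648, 0]) {
  translate([0, 0, 388]) cube([306, 270, 22]);
  cube([44, 44, 388]);
  translate([262, 0, 0]) cube([44, 44, 388]);
  translate([0, 226, 0]) cube([44, 44, 388]);
  translate([262, 226, 0]) cube([44, 44, 388]);
}
translate([-386, 149, 0]) {
  translate([0, 0, 388]) cube([306, 270, 22]);
  cube([44, 44, 388]);
  translate([262, 0, 0]) cube([44, 44, 388]);
  translate([0, 226, 0]) cube([44, 44, 388]);
  translate([262, 226, 0]) cube([44, 44, 388]);
}
translate([1184, 149, 0]) {
  translate([0, 0, 388]) cube([306, 270, 22]);
  cube([44, 44, 388]);
  translate([262, 0, 0]) cube([44, 44, 388]);
  translate([0, 226, 0]) cube([44, 44, 388]);
  translate([262, 226, 0]) cube([44, 44, 388]);
}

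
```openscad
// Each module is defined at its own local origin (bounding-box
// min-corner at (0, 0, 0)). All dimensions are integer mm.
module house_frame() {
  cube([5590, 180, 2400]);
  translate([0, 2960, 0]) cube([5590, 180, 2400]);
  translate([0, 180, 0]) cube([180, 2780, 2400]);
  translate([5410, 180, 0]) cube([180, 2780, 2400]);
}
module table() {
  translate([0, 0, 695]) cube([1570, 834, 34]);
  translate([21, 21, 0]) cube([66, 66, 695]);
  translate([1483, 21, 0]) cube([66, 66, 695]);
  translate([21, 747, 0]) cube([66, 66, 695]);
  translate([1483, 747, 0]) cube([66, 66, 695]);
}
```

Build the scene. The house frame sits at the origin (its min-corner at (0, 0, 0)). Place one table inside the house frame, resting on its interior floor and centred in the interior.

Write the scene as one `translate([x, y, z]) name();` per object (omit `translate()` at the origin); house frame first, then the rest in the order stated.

house_frame();
translate([2010, 1153, 0]) table();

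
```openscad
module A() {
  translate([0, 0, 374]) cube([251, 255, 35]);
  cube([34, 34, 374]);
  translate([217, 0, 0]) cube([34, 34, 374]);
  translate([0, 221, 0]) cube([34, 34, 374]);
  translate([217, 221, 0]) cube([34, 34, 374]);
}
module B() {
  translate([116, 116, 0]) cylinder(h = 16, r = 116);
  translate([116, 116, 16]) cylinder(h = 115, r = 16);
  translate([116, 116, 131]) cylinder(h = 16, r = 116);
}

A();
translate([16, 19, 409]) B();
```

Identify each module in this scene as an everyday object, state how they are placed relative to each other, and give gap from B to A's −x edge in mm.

The spool's min-x is at 16; the stool's min-x is 0; gap = 16 mm.

A is a stool. B is a spool. The spool is on top of the stool. The gap from the spool to the stool's −x edge is 16 mm.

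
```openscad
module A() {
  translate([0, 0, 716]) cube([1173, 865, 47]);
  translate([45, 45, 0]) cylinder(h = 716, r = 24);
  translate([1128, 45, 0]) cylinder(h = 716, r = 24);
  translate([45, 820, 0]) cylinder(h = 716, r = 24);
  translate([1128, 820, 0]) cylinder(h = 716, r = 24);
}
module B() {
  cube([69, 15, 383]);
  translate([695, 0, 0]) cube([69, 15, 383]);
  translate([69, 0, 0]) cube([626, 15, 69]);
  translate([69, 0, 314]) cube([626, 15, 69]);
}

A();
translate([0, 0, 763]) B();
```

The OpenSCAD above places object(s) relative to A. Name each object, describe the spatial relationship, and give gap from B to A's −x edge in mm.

The picture frame's min-x is at 0; the table's min-x is 0; gap = 0 mm.

A is a table. B is a picture frame. The picture frame is on top of the table. The gap from the picture frame to the table's −x edge is 0 mm.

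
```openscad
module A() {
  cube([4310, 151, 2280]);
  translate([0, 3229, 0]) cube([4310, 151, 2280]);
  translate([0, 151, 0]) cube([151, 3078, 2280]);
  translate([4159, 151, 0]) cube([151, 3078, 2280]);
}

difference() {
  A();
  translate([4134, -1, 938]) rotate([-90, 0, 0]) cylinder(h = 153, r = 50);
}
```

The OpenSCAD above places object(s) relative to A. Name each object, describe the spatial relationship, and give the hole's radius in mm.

The subtracted cylinder has r = 50 mm.

A is a house frame. The house frame has a circular hole through its front wall. The hole's radius is 50 mm.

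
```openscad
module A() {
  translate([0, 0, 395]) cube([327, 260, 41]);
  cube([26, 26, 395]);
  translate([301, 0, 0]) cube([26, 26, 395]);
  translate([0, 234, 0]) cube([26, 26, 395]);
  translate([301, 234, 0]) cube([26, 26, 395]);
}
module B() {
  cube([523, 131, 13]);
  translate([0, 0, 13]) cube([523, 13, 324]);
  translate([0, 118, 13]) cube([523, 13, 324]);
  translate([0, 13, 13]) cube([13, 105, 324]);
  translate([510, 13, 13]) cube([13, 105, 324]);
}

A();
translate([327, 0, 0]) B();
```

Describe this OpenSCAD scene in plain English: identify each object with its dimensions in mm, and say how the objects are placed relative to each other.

A is a four-legged stool. The seat is 327×260 mm, 41 mm thick, top at z = 436 mm. It stands on four square legs, each 26×26 mm in cross-section, from z = 0 to the seat underside, each flush with a corner of the seat.

B is an open storage box with external size 523×131×337 mm and wall thickness 13 mm (the base is also 13 mm thick). The base covers the whole footprint; the four walls stand on the base, with the y-facing walls full-width and the x-facing walls fitting between their inner faces.

The open box is against the stool's +x side, with their −y faces flush.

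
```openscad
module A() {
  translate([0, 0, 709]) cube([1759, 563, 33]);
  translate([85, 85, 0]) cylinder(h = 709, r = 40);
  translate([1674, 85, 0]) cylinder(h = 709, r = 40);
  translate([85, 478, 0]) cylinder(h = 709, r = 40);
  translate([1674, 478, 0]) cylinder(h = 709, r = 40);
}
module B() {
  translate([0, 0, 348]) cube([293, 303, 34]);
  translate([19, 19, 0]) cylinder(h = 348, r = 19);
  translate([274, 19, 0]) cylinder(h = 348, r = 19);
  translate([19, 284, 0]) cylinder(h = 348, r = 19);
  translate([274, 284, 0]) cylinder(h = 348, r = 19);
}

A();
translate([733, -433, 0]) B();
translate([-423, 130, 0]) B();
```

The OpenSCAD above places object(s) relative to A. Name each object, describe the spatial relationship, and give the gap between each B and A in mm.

A is a table. B is a stool. Two stools sit around the table at the −y, −x sides. The gap between each stool and the table is 130 mm.

Each stool's nearest face is 130 mm from the table's bounding box.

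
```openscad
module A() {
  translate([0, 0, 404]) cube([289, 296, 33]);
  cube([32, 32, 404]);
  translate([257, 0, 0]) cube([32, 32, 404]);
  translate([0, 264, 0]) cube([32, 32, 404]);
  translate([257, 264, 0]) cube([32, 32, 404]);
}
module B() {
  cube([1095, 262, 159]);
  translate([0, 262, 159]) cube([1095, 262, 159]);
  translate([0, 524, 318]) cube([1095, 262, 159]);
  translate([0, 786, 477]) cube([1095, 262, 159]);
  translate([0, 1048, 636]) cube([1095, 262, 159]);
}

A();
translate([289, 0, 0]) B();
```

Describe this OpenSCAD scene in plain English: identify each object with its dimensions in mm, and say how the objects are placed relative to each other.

A is a four-legged stool. The seat is a 289×296×33 mm slab whose top surface is at z = 437 mm; four square legs, each 32×32 mm in cross-section, run from the floor (z = 0) to the underside of the seat, each flush with a corner of the seat.

B is a straight staircase of 5 solid steps. Each step is 1095 mm wide (x), 262 mm deep (y, the going) and 159 mm tall (the rise). The first step rests on the floor; each subsequent step sits one going further in +y and one rise higher in +z, directly behind and above the previous step with no overlap.

The staircase is against the stool's +x side, with their −y faces flush.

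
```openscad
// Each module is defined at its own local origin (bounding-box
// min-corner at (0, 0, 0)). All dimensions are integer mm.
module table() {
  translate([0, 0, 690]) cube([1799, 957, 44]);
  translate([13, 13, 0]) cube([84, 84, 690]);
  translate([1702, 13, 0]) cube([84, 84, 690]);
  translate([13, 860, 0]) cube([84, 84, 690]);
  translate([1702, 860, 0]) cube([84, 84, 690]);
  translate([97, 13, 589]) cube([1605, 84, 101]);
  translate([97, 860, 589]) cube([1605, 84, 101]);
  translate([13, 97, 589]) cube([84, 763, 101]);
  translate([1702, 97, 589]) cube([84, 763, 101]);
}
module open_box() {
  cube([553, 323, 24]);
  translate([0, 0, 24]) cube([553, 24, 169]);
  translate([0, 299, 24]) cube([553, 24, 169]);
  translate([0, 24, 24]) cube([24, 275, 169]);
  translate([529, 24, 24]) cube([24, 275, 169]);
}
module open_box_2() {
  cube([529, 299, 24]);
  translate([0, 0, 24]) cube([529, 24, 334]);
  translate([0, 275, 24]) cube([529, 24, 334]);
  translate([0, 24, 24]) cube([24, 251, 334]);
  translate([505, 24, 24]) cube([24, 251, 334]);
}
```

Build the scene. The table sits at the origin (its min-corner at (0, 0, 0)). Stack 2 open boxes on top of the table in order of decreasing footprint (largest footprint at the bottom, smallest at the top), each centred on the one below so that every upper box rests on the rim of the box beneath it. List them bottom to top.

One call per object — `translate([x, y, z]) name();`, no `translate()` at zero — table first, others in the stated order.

table();
translate([623, 317, 734]) open_box();
translate([635, 329, 927]) open_box_2();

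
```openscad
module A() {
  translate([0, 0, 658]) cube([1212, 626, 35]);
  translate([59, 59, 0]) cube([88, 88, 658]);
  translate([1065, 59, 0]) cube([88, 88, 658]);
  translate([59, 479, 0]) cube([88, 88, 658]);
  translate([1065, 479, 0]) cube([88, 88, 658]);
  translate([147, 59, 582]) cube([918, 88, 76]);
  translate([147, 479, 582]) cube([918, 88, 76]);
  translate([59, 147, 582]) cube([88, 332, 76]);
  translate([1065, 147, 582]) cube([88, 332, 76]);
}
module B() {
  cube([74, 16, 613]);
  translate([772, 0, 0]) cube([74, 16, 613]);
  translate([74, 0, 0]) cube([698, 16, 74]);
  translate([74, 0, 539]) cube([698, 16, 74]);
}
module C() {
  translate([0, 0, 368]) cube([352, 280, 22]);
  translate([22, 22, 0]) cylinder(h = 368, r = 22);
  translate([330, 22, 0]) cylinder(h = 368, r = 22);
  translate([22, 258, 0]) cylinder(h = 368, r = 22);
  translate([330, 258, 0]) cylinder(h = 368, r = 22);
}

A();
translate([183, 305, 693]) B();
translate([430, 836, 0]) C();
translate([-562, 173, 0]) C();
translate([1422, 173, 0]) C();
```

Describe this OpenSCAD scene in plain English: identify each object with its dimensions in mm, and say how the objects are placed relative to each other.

A is a table with a 1212×626 mm rectangular top, 35 mm thick, top surface at z = 693 mm, supported by four 88×88 mm square legs, each inset 59 mm from the nearest pair of top edges, running from the floor. Four apron rails, 88 mm thick and 76 mm tall, run between adjacent legs with their top edges flush with the underside of the top and their outer faces flush with the legs' outer faces.

B is a rectangular picture frame lying in the x–z plane (depth along y). The opening is 698 mm wide (x) by 465 mm tall (z), surrounded by a border 74 mm wide on all four sides. The frame is 16 mm deep and is made of two full-height vertical stiles with two horizontal rails fitted between them.

C is a simple wooden stool: a rectangular seat 352 mm (x) by 280 mm (y), 22 mm thick, top face at z = 390 mm, on four round legs, each 44 mm in diameter. The legs rest on z = 0, each leg's axis is inset half a diameter from the nearest pair of seat edges (so the leg's bounding box is flush with the corner).

The picture frame is on top of the table, centred. Three stools sit around the table at the +y, −x, +x sides.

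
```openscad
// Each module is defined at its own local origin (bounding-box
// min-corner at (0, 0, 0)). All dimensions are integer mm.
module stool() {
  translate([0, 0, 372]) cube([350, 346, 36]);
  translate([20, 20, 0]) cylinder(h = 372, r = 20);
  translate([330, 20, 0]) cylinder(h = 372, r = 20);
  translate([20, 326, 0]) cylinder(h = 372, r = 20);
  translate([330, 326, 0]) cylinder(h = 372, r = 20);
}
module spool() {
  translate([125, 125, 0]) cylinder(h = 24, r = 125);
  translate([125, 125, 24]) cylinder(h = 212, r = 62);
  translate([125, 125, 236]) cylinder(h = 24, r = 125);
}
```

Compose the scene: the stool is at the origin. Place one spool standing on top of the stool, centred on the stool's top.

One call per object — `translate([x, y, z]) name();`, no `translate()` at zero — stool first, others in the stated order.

stool();
translate([50, 48, 408]) spool();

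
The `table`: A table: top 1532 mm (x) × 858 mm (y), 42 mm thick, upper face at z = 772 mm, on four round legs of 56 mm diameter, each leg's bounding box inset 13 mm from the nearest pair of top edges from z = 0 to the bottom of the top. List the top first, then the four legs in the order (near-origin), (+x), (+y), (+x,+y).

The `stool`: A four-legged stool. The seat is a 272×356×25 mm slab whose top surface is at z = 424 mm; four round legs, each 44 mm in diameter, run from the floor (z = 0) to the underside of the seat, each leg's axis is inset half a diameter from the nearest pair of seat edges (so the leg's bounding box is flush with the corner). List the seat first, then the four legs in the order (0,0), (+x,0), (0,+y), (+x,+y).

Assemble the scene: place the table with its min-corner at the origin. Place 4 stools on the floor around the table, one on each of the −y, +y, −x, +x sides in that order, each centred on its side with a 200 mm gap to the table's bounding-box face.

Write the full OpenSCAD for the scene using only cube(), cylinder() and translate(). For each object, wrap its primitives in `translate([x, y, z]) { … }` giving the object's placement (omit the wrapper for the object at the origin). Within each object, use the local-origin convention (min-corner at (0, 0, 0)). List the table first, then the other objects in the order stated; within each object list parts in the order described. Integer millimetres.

translate([0, 0, 730]) cube([1532, 858, 42]);
translate([41, 41, 0]) cylinder(h = 730, r = 28);
translate([1491, 41, 0]) cylinder(h = 730, r = 28);
translate([41, 817, 0]) cylinder(h = 730, r = 28);
translate([1491, 817, 0]) cylinder(h = 730, r = 28);
translate([630, -556, 0]) {
  translate([0, 0, 399]) cube([272, 356, 25]);
  translate([22, 22, 0]) cylinder(h = 399, r = 22);
  translate([250, 22, 0]) cylinder(h = 399, r = 22);
  translate([22, 334, 0]) cylinder(h = 399, r = 22);
  translate([250, 334, 0]) cylinder(h = 399, r = 22);
}
translate([630, 1058, 0]) {
  translate([0, 0, 399]) cube([272, 356, 25]);
  translate([22, 22, 0]) cylinder(h = 399, r = 22);
  translate([250, 22, 0]) cylinder(h = 399, r = 22);
  translate([22, 334, 0]) cylinder(h = 399, r = 22);
  translate([250, 334, 0]) cylinder(h = 399, r = 22);
}
translate([-472, 251, 0]) {
  translate([0, 0, 399]) cube([272, 356, 25]);
  translate([22, 22, 0]) cylinder(h = 399, r = 22);
  translate([250, 22, 0]) cylinder(h = 399, r = 22);
  translate([22, 334, 0]) cylinder(h = 399, r = 22);
  translate([250, 334, 0]) cylinder(h = 399, r = 22);
}
translate([1732, 251, 0]) {
  translate([0, 0, 399]) cube([272, 356, 25]);
  translate([22, 22, 0]) cylinder(h = 399, r = 22);
  translate([250, 22, 0]) cylinder(h = 399, r = 22);
  translate([22, 334, 0]) cylinder(h = 399, r = 22);
  translate([250, 334, 0]) cylinder(h = 399, r = 22);
}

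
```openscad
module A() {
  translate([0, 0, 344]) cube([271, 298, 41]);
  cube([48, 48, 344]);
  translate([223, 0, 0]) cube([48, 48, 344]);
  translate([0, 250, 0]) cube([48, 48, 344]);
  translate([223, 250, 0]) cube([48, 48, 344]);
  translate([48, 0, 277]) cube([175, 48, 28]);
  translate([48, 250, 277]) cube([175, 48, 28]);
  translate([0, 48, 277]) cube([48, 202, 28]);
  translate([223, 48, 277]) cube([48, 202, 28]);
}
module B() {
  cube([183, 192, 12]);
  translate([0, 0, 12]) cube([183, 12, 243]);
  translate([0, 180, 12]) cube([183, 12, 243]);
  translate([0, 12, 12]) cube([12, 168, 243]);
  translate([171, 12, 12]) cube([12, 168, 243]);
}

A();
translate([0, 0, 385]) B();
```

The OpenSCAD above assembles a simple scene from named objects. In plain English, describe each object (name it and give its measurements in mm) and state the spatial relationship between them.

A is a four-legged stool. The seat is 271×298 mm, 41 mm thick, top at z = 385 mm. It stands on four square legs, each 48×48 mm in cross-section, from z = 0 to the seat underside, each flush with a corner of the seat. Four stretchers, 48 mm wide and 28 mm tall, connect adjacent legs with their undersides at z = 277 mm, each running between the inner faces of the legs it joins and aligned with the legs' outer faces on the other axis.

B is an open storage box with external size 183×192×255 mm and wall thickness 12 mm (the base is also 12 mm thick). The base covers the whole footprint; the four walls stand on the base, with the y-facing walls full-width and the x-facing walls fitting between their inner faces.

The open box is on top of the stool.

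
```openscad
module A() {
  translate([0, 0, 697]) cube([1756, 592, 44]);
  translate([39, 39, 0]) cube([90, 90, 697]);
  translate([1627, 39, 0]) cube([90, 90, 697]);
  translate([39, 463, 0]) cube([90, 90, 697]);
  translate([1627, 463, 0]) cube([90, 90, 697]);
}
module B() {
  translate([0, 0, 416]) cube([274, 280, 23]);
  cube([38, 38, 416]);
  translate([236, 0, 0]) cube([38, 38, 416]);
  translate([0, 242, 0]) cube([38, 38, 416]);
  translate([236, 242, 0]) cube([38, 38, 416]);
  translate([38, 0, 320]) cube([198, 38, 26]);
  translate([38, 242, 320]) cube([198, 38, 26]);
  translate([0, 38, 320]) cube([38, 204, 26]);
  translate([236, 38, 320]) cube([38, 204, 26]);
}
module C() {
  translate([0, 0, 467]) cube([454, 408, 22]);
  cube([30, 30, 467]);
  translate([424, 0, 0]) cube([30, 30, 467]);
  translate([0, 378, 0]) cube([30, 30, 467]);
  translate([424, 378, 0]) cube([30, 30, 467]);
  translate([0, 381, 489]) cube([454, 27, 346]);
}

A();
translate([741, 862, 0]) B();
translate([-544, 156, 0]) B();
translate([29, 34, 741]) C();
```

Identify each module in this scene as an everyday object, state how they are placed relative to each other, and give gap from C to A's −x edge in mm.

A is a table. B is a stool. C is a chair. Two stools sit around the table at the +y, −x sides. The chair is on top of the table. The gap from the chair to the table's −x edge is 29 mm.

The chair's min-x is at 29; the table's min-x is 0; gap = 29 mm.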